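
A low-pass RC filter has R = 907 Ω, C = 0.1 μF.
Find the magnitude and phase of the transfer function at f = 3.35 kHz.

Step 1 — Angular frequency: ω = 2π·3350 = 2.105e+04 rad/s.
Step 2 — Transfer function: H(jω) = 1/(1 + jωRC).
Step 3 — Denominator: 1 + jωRC = 1 + j·2.105e+04·907·1e-07 = 1 + j1.909.
Step 4 — H = 0.2153 - j0.411.
Step 5 — Magnitude: |H| = 0.464 (-6.7 dB); phase: φ = -62.4°.

|H| = 0.464 (-6.7 dB), φ = -62.4°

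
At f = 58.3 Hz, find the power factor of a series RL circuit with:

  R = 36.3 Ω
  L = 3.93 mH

Step 1 — Angular frequency: ω = 2π·f = 2π·58.3 = 366.3 rad/s.
Step 2 — Component impedances:
  R: Z = R = 36.3 Ω
  L: Z = jωL = j·366.3·0.00393 = 0 + j1.44 Ω
Step 3 — Series combination: Z_total = R + L = 36.3 + j1.44 Ω = 36.33∠2.3° Ω.
Step 4 — Power factor: PF = cos(φ) = Re(Z)/|Z| = 36.3/36.33 = 0.9992.
Step 5 — Type: Im(Z) = 1.44 ⇒ lagging (phase φ = 2.3°).

PF = 0.9992 (lagging, φ = 2.3°)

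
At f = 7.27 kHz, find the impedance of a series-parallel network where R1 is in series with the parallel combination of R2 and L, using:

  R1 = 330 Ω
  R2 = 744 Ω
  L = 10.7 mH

Step 1 — Angular frequency: ω = 2π·f = 2π·7270 = 4.568e+04 rad/s.
Step 2 — Component impedances:
  R1: Z = R = 330 Ω
  R2: Z = R = 744 Ω
  L: Z = jωL = j·4.568e+04·0.0107 = 0 + j488.8 Ω
Step 3 — Parallel branch: R2 || L = 1/(1/R2 + 1/L) = 224.3 + j341.4 Ω.
Step 4 — Series with R1: Z_total = R1 + (R2 || L) = 554.3 + j341.4 Ω = 651∠31.6° Ω.

Z = 554.3 + j341.4 Ω = 651∠31.6° Ω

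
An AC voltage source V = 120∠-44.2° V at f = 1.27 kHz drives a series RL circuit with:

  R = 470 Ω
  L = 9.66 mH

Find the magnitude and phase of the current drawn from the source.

Step 1 — Angular frequency: ω = 2π·f = 2π·1270 = 7980 rad/s.
Step 2 — Component impedances:
  R: Z = R = 470 Ω
  L: Z = jωL = j·7980·0.00966 = 0 + j77.08 Ω
Step 3 — Series combination: Z_total = R + L = 470 + j77.08 Ω = 476.3∠9.3° Ω.
Step 4 — Source phasor: V = 120∠-44.2° V = 86.03 - j83.66 V.
Step 5 — Ohm's law: I = V / Z_total = (86.03 - j83.66) / (470 + j77.08) = 0.1498 - j0.2026 A.
Step 6 — Convert to polar: |I| = 0.252 A, ∠I = -53.5°.

I = 0.252∠-53.5° A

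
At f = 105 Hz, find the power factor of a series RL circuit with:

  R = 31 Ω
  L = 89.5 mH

Step 1 — Angular frequency: ω = 2π·f = 2π·105 = 659.7 rad/s.
Step 2 — Component impedances:
  R: Z = R = 31 Ω
  L: Z = jωL = j·659.7·0.0895 = 0 + j59.05 Ω
Step 3 — Series combination: Z_total = R + L = 31 + j59.05 Ω = 66.69∠62.3° Ω.
Step 4 — Power factor: PF = cos(φ) = Re(Z)/|Z| = 31/66.69 = 0.4648.
Step 5 — Type: Im(Z) = 59.05 ⇒ lagging (phase φ = 62.3°).

PF = 0.4648 (lagging, φ = 62.3°)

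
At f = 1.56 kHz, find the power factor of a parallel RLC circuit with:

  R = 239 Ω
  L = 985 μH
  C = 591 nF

Step 1 — Angular frequency: ω = 2π·f = 2π·1560 = 9802 rad/s.
Step 2 — Component impedances:
  R: Z = R = 239 Ω
  L: Z = jωL = j·9802·0.000985 = 0 + j9.655 Ω
  C: Z = 1/(jωC) = -j/(ω·C) = 0 - j172.6 Ω
Step 3 — Parallel combination: 1/Z_total = 1/R + 1/L + 1/C; Z_total = 0.4368 + j10.21 Ω = 10.22∠87.5° Ω.
Step 4 — Power factor: PF = cos(φ) = Re(Z)/|Z| = 0.4368/10.217 = 0.04275.
Step 5 — Type: Im(Z) = 10.21 ⇒ lagging (phase φ = 87.5°).

PF = 0.04275 (lagging, φ = 87.5°)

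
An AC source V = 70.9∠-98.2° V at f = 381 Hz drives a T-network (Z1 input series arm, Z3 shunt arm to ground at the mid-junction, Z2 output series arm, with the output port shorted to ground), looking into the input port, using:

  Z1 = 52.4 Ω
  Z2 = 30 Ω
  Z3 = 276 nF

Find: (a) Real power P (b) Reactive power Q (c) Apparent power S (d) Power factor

Step 1 — Angular frequency: ω = 2π·f = 2π·381 = 2394 rad/s.
Step 2 — Component impedances:
  Z1: Z = R = 52.4 Ω
  Z2: Z = R = 30 Ω
  Z3: Z = 1/(jωC) = -j/(ω·C) = 0 - j1514 Ω
Step 3 — With the output port shorted to ground, the output series arm Z2 runs from the junction to ground; the shunt arm Z3 also runs from the junction to ground. They appear in parallel: Z3 || Z2 = 29.99 - j0.5944 Ω.
Step 4 — Series with input arm Z1: Z_in = Z1 + (Z3 || Z2) = 82.39 - j0.5944 Ω = 82.39∠-0.4° Ω.
Step 5 — Source phasor: V = 70.9∠-98.2° V = -10.11 - j70.18 V.
Step 6 — Current: I = V / Z = -0.1166 - j0.8526 A = 0.8605∠-97.8° A.
Step 7 — Complex power: S = V·I* = 61.01 - j0.4402 VA.
Step 8 — Real power: P = Re(S) = 61.01 W.
Step 9 — Reactive power: Q = Im(S) = -0.4402 VAR.
Step 10 — Apparent power: |S| = 61.01 VA.
Step 11 — Power factor: PF = P/|S| = 1 (leading).

(a) P = 61.01 W  (b) Q = -0.4402 VAR  (c) S = 61.01 VA  (d) PF = 1 (leading)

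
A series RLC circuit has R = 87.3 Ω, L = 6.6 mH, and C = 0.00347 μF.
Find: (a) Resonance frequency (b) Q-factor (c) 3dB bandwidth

Step 1 — Resonance condition Im(Z)=0 gives ω₀ = 1/√(LC).
Step 2 — ω₀ = 1/√(0.0066·3.47e-09) = 2.09e+05 rad/s.
Step 3 — f₀ = ω₀/(2π) = 3.326e+04 Hz.
Step 4 — Series Q: Q = ω₀L/R = 2.09e+05·0.0066/87.3 = 15.8.
Step 5 — 3dB bandwidth: Δω = ω₀/Q = 1.323e+04 rad/s; BW = Δω/(2π) = 2105 Hz.

(a) f₀ = 3.326e+04 Hz  (b) Q = 15.8  (c) BW = 2105 Hz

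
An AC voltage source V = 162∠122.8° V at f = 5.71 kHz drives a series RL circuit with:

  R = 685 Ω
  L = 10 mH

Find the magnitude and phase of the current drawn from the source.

Step 1 — Angular frequency: ω = 2π·f = 2π·5710 = 3.588e+04 rad/s.
Step 2 — Component impedances:
  R: Z = R = 685 Ω
  L: Z = jωL = j·3.588e+04·0.01 = 0 + j358.8 Ω
Step 3 — Series combination: Z_total = R + L = 685 + j358.8 Ω = 773.3∠27.6° Ω.
Step 4 — Source phasor: V = 162∠122.8° V = -87.76 + j136.2 V.
Step 5 — Ohm's law: I = V / Z_total = (-87.76 + j136.2) / (685 + j358.8) = -0.01883 + j0.2087 A.
Step 6 — Convert to polar: |I| = 0.2095 A, ∠I = 95.2°.

I = 0.2095∠95.2° A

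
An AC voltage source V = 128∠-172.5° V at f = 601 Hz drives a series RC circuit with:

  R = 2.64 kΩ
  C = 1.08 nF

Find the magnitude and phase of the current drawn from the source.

Step 1 — Angular frequency: ω = 2π·f = 2π·601 = 3776 rad/s.
Step 2 — Component impedances:
  R: Z = R = 2640 Ω
  C: Z = 1/(jωC) = -j/(ω·C) = 0 - j2.452e+05 Ω
Step 3 — Series combination: Z_total = R + C = 2640 - j2.452e+05 Ω = 2.452e+05∠-89.4° Ω.
Step 4 — Source phasor: V = 128∠-172.5° V = -126.9 - j16.71 V.
Step 5 — Ohm's law: I = V / Z_total = (-126.9 - j16.71) / (2640 - j2.452e+05) = 6.256e-05 - j0.0005182 A.
Step 6 — Convert to polar: |I| = 0.000522 A, ∠I = -83.1°.

I = 0.000522∠-83.1° A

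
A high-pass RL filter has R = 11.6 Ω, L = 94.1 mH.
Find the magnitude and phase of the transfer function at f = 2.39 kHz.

Step 1 — Angular frequency: ω = 2π·2390 = 1.502e+04 rad/s.
Step 2 — Transfer function: H(jω) = jωL/(R + jωL).
Step 3 — Numerator jωL = j·1413; denominator R + jωL = 11.6 + j1413.
Step 4 — H = 0.9999 + j0.008208.
Step 5 — Magnitude: |H| = 1 (-0.0 dB); phase: φ = 0.5°.

|H| = 1 (-0.0 dB), φ = 0.5°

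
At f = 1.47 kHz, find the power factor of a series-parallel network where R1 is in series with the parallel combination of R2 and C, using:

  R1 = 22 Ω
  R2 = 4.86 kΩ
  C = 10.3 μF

Step 1 — Angular frequency: ω = 2π·f = 2π·1470 = 9236 rad/s.
Step 2 — Component impedances:
  R1: Z = R = 22 Ω
  R2: Z = R = 4860 Ω
  C: Z = 1/(jωC) = -j/(ω·C) = 0 - j10.51 Ω
Step 3 — Parallel branch: R2 || C = 1/(1/R2 + 1/C) = 0.02273 - j10.51 Ω.
Step 4 — Series with R1: Z_total = R1 + (R2 || C) = 22.02 - j10.51 Ω = 24.4∠-25.5° Ω.
Step 5 — Power factor: PF = cos(φ) = Re(Z)/|Z| = 22.02/24.4 = 0.9025.
Step 6 — Type: Im(Z) = -10.51 ⇒ leading (phase φ = -25.5°).

PF = 0.9025 (leading, φ = -25.5°)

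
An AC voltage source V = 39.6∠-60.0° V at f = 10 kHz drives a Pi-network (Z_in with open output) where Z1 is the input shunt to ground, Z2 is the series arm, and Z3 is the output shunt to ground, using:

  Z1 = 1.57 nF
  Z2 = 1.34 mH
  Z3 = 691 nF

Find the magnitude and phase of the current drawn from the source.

Step 1 — Angular frequency: ω = 2π·f = 2π·1e+04 = 6.283e+04 rad/s.
Step 2 — Component impedances:
  Z1: Z = 1/(jωC) = -j/(ω·C) = 0 - j1.014e+04 Ω
  Z2: Z = jωL = j·6.283e+04·0.00134 = 0 + j84.19 Ω
  Z3: Z = 1/(jωC) = -j/(ω·C) = 0 - j23.03 Ω
Step 3 — With open output, the series arm Z2 and the output shunt Z3 appear in series to ground: Z2 + Z3 = 0 + j61.16 Ω.
Step 4 — Parallel with input shunt Z1: Z_in = Z1 || (Z2 + Z3) = 0 + j61.53 Ω = 61.53∠90.0° Ω.
Step 5 — Source phasor: V = 39.6∠-60.0° V = 19.8 - j34.29 V.
Step 6 — Ohm's law: I = V / Z_total = (19.8 - j34.29) / (0 + j61.53) = -0.5573 - j0.3218 A.
Step 7 — Convert to polar: |I| = 0.6436 A, ∠I = -150.0°.

I = 0.6436∠-150.0° A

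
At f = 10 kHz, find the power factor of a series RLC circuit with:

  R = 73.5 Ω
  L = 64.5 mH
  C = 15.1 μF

Step 1 — Angular frequency: ω = 2π·f = 2π·1e+04 = 6.283e+04 rad/s.
Step 2 — Component impedances:
  R: Z = R = 73.5 Ω
  L: Z = jωL = j·6.283e+04·0.0645 = 0 + j4053 Ω
  C: Z = 1/(jωC) = -j/(ω·C) = 0 - j1.054 Ω
Step 3 — Series combination: Z_total = R + L + C = 73.5 + j4052 Ω = 4052∠89.0° Ω.
Step 4 — Power factor: PF = cos(φ) = Re(Z)/|Z| = 73.5/4052 = 0.01814.
Step 5 — Type: Im(Z) = 4052 ⇒ lagging (phase φ = 89.0°).

PF = 0.01814 (lagging, φ = 89.0°)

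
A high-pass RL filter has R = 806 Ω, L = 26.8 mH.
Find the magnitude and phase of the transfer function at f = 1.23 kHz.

Step 1 — Angular frequency: ω = 2π·1230 = 7728 rad/s.
Step 2 — Transfer function: H(jω) = jωL/(R + jωL).
Step 3 — Numerator jωL = j·207.1; denominator R + jωL = 806 + j207.1.
Step 4 — H = 0.06194 + j0.2411.
Step 5 — Magnitude: |H| = 0.2489 (-12.1 dB); phase: φ = 75.6°.

|H| = 0.2489 (-12.1 dB), φ = 75.6°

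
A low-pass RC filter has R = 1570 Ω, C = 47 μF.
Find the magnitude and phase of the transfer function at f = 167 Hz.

Step 1 — Angular frequency: ω = 2π·167 = 1049 rad/s.
Step 2 — Transfer function: H(jω) = 1/(1 + jωRC).
Step 3 — Denominator: 1 + jωRC = 1 + j·1049·1570·4.7e-05 = 1 + j77.43.
Step 4 — H = 0.0001668 - j0.01291.
Step 5 — Magnitude: |H| = 0.01291 (-37.8 dB); phase: φ = -89.3°.

|H| = 0.01291 (-37.8 dB), φ = -89.3°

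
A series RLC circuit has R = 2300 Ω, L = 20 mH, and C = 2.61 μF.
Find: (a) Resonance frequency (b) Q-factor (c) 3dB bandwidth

Step 1 — Resonance: ω₀ = 1/√(LC) = 1/√(0.02·2.61e-06) = 4377 rad/s.
Step 2 — f₀ = ω₀/(2π) = 696.6 Hz.
Step 3 — Series Q: Q = ω₀L/R = 4377·0.02/2300 = 0.03806.
Step 4 — Bandwidth: Δω = ω₀/Q = 1.15e+05 rad/s; BW = Δω/(2π) = 1.83e+04 Hz.

(a) f₀ = 696.6 Hz  (b) Q = 0.03806  (c) BW = 1.83e+04 Hz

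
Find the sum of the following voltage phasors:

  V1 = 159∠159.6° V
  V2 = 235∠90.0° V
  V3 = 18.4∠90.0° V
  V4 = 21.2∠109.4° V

Step 1 — Convert each phasor to rectangular form:
  V1 = 159·(cos(159.6°) + j·sin(159.6°)) = -149 + j55.42 V
  V2 = 235·(cos(90.0°) + j·sin(90.0°)) = 0 + j235 V
  V3 = 18.4·(cos(90.0°) + j·sin(90.0°)) = 0 + j18.4 V
  V4 = 21.2·(cos(109.4°) + j·sin(109.4°)) = -7.042 + j20 V
Step 2 — Sum components: V_total = -156.1 + j328.8 V.
Step 3 — Convert to polar: |V_total| = 364 V, ∠V_total = 115.4°.

V_total = 364∠115.4° V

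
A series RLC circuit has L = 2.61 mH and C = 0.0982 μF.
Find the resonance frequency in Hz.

Step 1 — Resonance condition Im(Z)=0 gives ω₀ = 1/√(LC).
Step 2 — ω₀ = 1/√(0.00261·9.82e-08) = 6.246e+04 rad/s.
Step 3 — f₀ = ω₀/(2π) = 9941 Hz.

f₀ = 9941 Hz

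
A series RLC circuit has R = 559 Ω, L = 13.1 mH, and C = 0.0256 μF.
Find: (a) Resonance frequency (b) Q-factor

Step 1 — Resonance condition Im(Z)=0 gives ω₀ = 1/√(LC).
Step 2 — ω₀ = 1/√(0.0131·2.56e-08) = 5.461e+04 rad/s.
Step 3 — f₀ = ω₀/(2π) = 8691 Hz.
Step 4 — Series Q: Q = ω₀L/R = 5.461e+04·0.0131/559 = 1.28.

(a) f₀ = 8691 Hz  (b) Q = 1.28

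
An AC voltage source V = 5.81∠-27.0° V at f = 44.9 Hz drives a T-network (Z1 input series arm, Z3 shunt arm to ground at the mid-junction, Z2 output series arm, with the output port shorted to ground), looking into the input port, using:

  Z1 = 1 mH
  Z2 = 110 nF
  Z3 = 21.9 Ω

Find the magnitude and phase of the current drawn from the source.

Step 1 — Angular frequency: ω = 2π·f = 2π·44.9 = 282.1 rad/s.
Step 2 — Component impedances:
  Z1: Z = jωL = j·282.1·0.001 = 0 + j0.2821 Ω
  Z2: Z = 1/(jωC) = -j/(ω·C) = 0 - j3.222e+04 Ω
  Z3: Z = R = 21.9 Ω
Step 3 — With the output port shorted to ground, the output series arm Z2 runs from the junction to ground; the shunt arm Z3 also runs from the junction to ground. They appear in parallel: Z3 || Z2 = 21.9 - j0.01488 Ω.
Step 4 — Series with input arm Z1: Z_in = Z1 + (Z3 || Z2) = 21.9 + j0.2672 Ω = 21.9∠0.7° Ω.
Step 5 — Source phasor: V = 5.81∠-27.0° V = 5.177 - j2.638 V.
Step 6 — Ohm's law: I = V / Z_total = (5.177 - j2.638) / (21.9 + j0.2672) = 0.2349 - j0.1233 A.
Step 7 — Convert to polar: |I| = 0.2653 A, ∠I = -27.7°.

I = 0.2653∠-27.7° A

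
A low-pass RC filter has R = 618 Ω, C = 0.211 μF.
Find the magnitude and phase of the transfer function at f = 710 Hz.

Step 1 — Angular frequency: ω = 2π·710 = 4461 rad/s.
Step 2 — Transfer function: H(jω) = 1/(1 + jωRC).
Step 3 — Denominator: 1 + jωRC = 1 + j·4461·618·2.11e-07 = 1 + j0.5817.
Step 4 — H = 0.7472 - j0.4346.
Step 5 — Magnitude: |H| = 0.8644 (-1.3 dB); phase: φ = -30.2°.

|H| = 0.8644 (-1.3 dB), φ = -30.2°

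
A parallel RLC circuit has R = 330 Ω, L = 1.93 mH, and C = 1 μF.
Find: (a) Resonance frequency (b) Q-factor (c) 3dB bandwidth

Step 1 — Resonance: ω₀ = 1/√(LC) = 1/√(0.00193·1e-06) = 2.276e+04 rad/s.
Step 2 — f₀ = ω₀/(2π) = 3623 Hz.
Step 3 — Parallel Q: Q = R/(ω₀L) = 330/(2.276e+04·0.00193) = 7.512.
Step 4 — Bandwidth: Δω = ω₀/Q = 3030 rad/s; BW = Δω/(2π) = 482.3 Hz.

(a) f₀ = 3623 Hz  (b) Q = 7.512  (c) BW = 482.3 Hz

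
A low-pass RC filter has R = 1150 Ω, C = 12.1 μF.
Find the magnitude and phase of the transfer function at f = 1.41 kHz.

Step 1 — Angular frequency: ω = 2π·1410 = 8859 rad/s.
Step 2 — Transfer function: H(jω) = 1/(1 + jωRC).
Step 3 — Denominator: 1 + jωRC = 1 + j·8859·1150·1.21e-05 = 1 + j123.3.
Step 4 — H = 6.58e-05 - j0.008111.
Step 5 — Magnitude: |H| = 0.008112 (-41.8 dB); phase: φ = -89.5°.

|H| = 0.008112 (-41.8 dB), φ = -89.5°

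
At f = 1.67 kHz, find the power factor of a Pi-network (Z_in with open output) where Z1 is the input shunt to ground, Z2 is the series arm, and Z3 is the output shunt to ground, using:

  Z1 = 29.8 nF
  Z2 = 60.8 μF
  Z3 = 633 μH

Step 1 — Angular frequency: ω = 2π·f = 2π·1670 = 1.049e+04 rad/s.
Step 2 — Component impedances:
  Z1: Z = 1/(jωC) = -j/(ω·C) = 0 - j3198 Ω
  Z2: Z = 1/(jωC) = -j/(ω·C) = 0 - j1.567 Ω
  Z3: Z = jωL = j·1.049e+04·0.000633 = 0 + j6.642 Ω
Step 3 — With open output, the series arm Z2 and the output shunt Z3 appear in series to ground: Z2 + Z3 = 0 + j5.075 Ω.
Step 4 — Parallel with input shunt Z1: Z_in = Z1 || (Z2 + Z3) = 0 + j5.083 Ω = 5.083∠90.0° Ω.
Step 5 — Power factor: PF = cos(φ) = Re(Z)/|Z| = -0/5.083 = -0.
Step 6 — Type: Im(Z) = 5.083 ⇒ lagging (phase φ = 90.0°).

PF = -0 (lagging, φ = 90.0°)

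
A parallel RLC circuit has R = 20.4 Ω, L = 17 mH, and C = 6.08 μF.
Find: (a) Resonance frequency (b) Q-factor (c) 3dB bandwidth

Step 1 — Resonance: ω₀ = 1/√(LC) = 1/√(0.017·6.08e-06) = 3110 rad/s.
Step 2 — f₀ = ω₀/(2π) = 495 Hz.
Step 3 — Parallel Q: Q = R/(ω₀L) = 20.4/(3110·0.017) = 0.3858.
Step 4 — Bandwidth: Δω = ω₀/Q = 8062 rad/s; BW = Δω/(2π) = 1283 Hz.

(a) f₀ = 495 Hz  (b) Q = 0.3858  (c) BW = 1283 Hz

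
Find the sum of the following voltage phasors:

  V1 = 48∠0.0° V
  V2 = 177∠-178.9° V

Step 1 — Convert each phasor to rectangular form:
  V1 = 48·(cos(0.0°) + j·sin(0.0°)) = 48 V
  V2 = 177·(cos(-178.9°) + j·sin(-178.9°)) = -177 - j3.398 V
Step 2 — Sum components: V_total = -129 - j3.398 V.
Step 3 — Convert to polar: |V_total| = 129 V, ∠V_total = -178.5°.

V_total = 129∠-178.5° V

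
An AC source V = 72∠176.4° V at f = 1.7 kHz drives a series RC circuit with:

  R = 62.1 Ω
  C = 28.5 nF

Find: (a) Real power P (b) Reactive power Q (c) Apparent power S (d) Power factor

Step 1 — Angular frequency: ω = 2π·f = 2π·1700 = 1.068e+04 rad/s.
Step 2 — Component impedances:
  R: Z = R = 62.1 Ω
  C: Z = 1/(jωC) = -j/(ω·C) = 0 - j3285 Ω
Step 3 — Series combination: Z_total = R + C = 62.1 - j3285 Ω = 3286∠-88.9° Ω.
Step 4 — Source phasor: V = 72∠176.4° V = -71.86 + j4.521 V.
Step 5 — Current: I = V / Z = -0.001789 - j0.02184 A = 0.02191∠-94.7° A.
Step 6 — Complex power: S = V·I* = 0.02982 - j1.578 VA.
Step 7 — Real power: P = Re(S) = 0.02982 W.
Step 8 — Reactive power: Q = Im(S) = -1.578 VAR.
Step 9 — Apparent power: |S| = 1.578 VA.
Step 10 — Power factor: PF = P/|S| = 0.0189 (leading).

(a) P = 0.02982 W  (b) Q = -1.578 VAR  (c) S = 1.578 VA  (d) PF = 0.0189 (leading)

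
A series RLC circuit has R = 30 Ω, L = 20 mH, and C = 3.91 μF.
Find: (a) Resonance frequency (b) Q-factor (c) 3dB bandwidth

Step 1 — Resonance condition Im(Z)=0 gives ω₀ = 1/√(LC).
Step 2 — ω₀ = 1/√(0.02·3.91e-06) = 3576 rad/s.
Step 3 — f₀ = ω₀/(2π) = 569.1 Hz.
Step 4 — Series Q: Q = ω₀L/R = 3576·0.02/30 = 2.384.
Step 5 — 3dB bandwidth: Δω = ω₀/Q = 1500 rad/s; BW = Δω/(2π) = 238.7 Hz.

(a) f₀ = 569.1 Hz  (b) Q = 2.384  (c) BW = 238.7 Hz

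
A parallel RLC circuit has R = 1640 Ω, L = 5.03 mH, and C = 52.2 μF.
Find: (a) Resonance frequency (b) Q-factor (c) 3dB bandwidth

Step 1 — Resonance: ω₀ = 1/√(LC) = 1/√(0.00503·5.22e-05) = 1952 rad/s.
Step 2 — f₀ = ω₀/(2π) = 310.6 Hz.
Step 3 — Parallel Q: Q = R/(ω₀L) = 1640/(1952·0.00503) = 167.1.
Step 4 — Bandwidth: Δω = ω₀/Q = 11.68 rad/s; BW = Δω/(2π) = 1.859 Hz.

(a) f₀ = 310.6 Hz  (b) Q = 167.1  (c) BW = 1.859 Hz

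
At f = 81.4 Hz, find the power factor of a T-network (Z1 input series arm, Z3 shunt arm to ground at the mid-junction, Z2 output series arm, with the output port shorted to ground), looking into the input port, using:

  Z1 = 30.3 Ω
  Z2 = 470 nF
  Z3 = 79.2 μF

Step 1 — Angular frequency: ω = 2π·f = 2π·81.4 = 511.5 rad/s.
Step 2 — Component impedances:
  Z1: Z = R = 30.3 Ω
  Z2: Z = 1/(jωC) = -j/(ω·C) = 0 - j4160 Ω
  Z3: Z = 1/(jωC) = -j/(ω·C) = 0 - j24.69 Ω
Step 3 — With the output port shorted to ground, the output series arm Z2 runs from the junction to ground; the shunt arm Z3 also runs from the junction to ground. They appear in parallel: Z3 || Z2 = 0 - j24.54 Ω.
Step 4 — Series with input arm Z1: Z_in = Z1 + (Z3 || Z2) = 30.3 - j24.54 Ω = 38.99∠-39.0° Ω.
Step 5 — Power factor: PF = cos(φ) = Re(Z)/|Z| = 30.3/38.99 = 0.7771.
Step 6 — Type: Im(Z) = -24.54 ⇒ leading (phase φ = -39.0°).

PF = 0.7771 (leading, φ = -39.0°)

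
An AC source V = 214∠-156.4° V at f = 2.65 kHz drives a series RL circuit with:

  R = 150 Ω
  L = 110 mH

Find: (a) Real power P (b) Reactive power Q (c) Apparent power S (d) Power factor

Step 1 — Angular frequency: ω = 2π·f = 2π·2650 = 1.665e+04 rad/s.
Step 2 — Component impedances:
  R: Z = R = 150 Ω
  L: Z = jωL = j·1.665e+04·0.11 = 0 + j1832 Ω
Step 3 — Series combination: Z_total = R + L = 150 + j1832 Ω = 1838∠85.3° Ω.
Step 4 — Source phasor: V = 214∠-156.4° V = -196.1 - j85.67 V.
Step 5 — Current: I = V / Z = -0.05518 + j0.1025 A = 0.1165∠118.3° A.
Step 6 — Complex power: S = V·I* = 2.034 + j24.84 VA.
Step 7 — Real power: P = Re(S) = 2.034 W.
Step 8 — Reactive power: Q = Im(S) = 24.84 VAR.
Step 9 — Apparent power: |S| = 24.92 VA.
Step 10 — Power factor: PF = P/|S| = 0.08162 (lagging).

(a) P = 2.034 W  (b) Q = 24.84 VAR  (c) S = 24.92 VA  (d) PF = 0.08162 (lagging)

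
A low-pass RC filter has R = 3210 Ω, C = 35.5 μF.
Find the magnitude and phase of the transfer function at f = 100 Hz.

Step 1 — Angular frequency: ω = 2π·100 = 628.3 rad/s.
Step 2 — Transfer function: H(jω) = 1/(1 + jωRC).
Step 3 — Denominator: 1 + jωRC = 1 + j·628.3·3210·3.55e-05 = 1 + j71.6.
Step 4 — H = 0.000195 - j0.01396.
Step 5 — Magnitude: |H| = 0.01397 (-37.1 dB); phase: φ = -89.2°.

|H| = 0.01397 (-37.1 dB), φ = -89.2°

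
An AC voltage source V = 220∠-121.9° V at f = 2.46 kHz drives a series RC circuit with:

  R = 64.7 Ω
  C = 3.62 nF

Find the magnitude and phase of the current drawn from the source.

Step 1 — Angular frequency: ω = 2π·f = 2π·2460 = 1.546e+04 rad/s.
Step 2 — Component impedances:
  R: Z = R = 64.7 Ω
  C: Z = 1/(jωC) = -j/(ω·C) = 0 - j1.787e+04 Ω
Step 3 — Series combination: Z_total = R + C = 64.7 - j1.787e+04 Ω = 1.787e+04∠-89.8° Ω.
Step 4 — Source phasor: V = 220∠-121.9° V = -116.3 - j186.8 V.
Step 5 — Ohm's law: I = V / Z_total = (-116.3 - j186.8) / (64.7 - j1.787e+04) = 0.01043 - j0.006543 A.
Step 6 — Convert to polar: |I| = 0.01231 A, ∠I = -32.1°.

I = 0.01231∠-32.1° A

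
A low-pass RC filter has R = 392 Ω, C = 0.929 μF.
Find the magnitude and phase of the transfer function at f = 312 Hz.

Step 1 — Angular frequency: ω = 2π·312 = 1960 rad/s.
Step 2 — Transfer function: H(jω) = 1/(1 + jωRC).
Step 3 — Denominator: 1 + jωRC = 1 + j·1960·392·9.29e-07 = 1 + j0.7139.
Step 4 — H = 0.6624 - j0.4729.
Step 5 — Magnitude: |H| = 0.8139 (-1.8 dB); phase: φ = -35.5°.

|H| = 0.8139 (-1.8 dB), φ = -35.5°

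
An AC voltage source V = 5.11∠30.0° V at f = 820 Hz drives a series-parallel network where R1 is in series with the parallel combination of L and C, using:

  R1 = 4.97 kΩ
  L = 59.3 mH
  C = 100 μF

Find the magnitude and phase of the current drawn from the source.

Step 1 — Angular frequency: ω = 2π·f = 2π·820 = 5152 rad/s.
Step 2 — Component impedances:
  R1: Z = R = 4970 Ω
  L: Z = jωL = j·5152·0.0593 = 0 + j305.5 Ω
  C: Z = 1/(jωC) = -j/(ω·C) = 0 - j1.941 Ω
Step 3 — Parallel branch: L || C = 1/(1/L + 1/C) = 0 - j1.953 Ω.
Step 4 — Series with R1: Z_total = R1 + (L || C) = 4970 - j1.953 Ω = 4970∠-0.0° Ω.
Step 5 — Source phasor: V = 5.11∠30.0° V = 4.425 + j2.555 V.
Step 6 — Ohm's law: I = V / Z_total = (4.425 + j2.555) / (4970 - j1.953) = 0.0008902 + j0.0005144 A.
Step 7 — Convert to polar: |I| = 0.001028 A, ∠I = 30.0°.

I = 0.001028∠30.0° A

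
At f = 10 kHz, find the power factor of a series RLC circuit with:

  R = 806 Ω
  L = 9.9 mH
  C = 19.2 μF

Step 1 — Angular frequency: ω = 2π·f = 2π·1e+04 = 6.283e+04 rad/s.
Step 2 — Component impedances:
  R: Z = R = 806 Ω
  L: Z = jωL = j·6.283e+04·0.0099 = 0 + j622 Ω
  C: Z = 1/(jωC) = -j/(ω·C) = 0 - j0.8289 Ω
Step 3 — Series combination: Z_total = R + L + C = 806 + j621.2 Ω = 1018∠37.6° Ω.
Step 4 — Power factor: PF = cos(φ) = Re(Z)/|Z| = 806/1017.6 = 0.7921.
Step 5 — Type: Im(Z) = 621.2 ⇒ lagging (phase φ = 37.6°).

PF = 0.7921 (lagging, φ = 37.6°)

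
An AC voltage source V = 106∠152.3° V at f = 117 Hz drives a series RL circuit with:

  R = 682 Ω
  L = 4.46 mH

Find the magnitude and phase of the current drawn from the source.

Step 1 — Angular frequency: ω = 2π·f = 2π·117 = 735.1 rad/s.
Step 2 — Component impedances:
  R: Z = R = 682 Ω
  L: Z = jωL = j·735.1·0.00446 = 0 + j3.279 Ω
Step 3 — Series combination: Z_total = R + L = 682 + j3.279 Ω = 682∠0.3° Ω.
Step 4 — Source phasor: V = 106∠152.3° V = -93.85 + j49.27 V.
Step 5 — Ohm's law: I = V / Z_total = (-93.85 + j49.27) / (682 + j3.279) = -0.1373 + j0.07291 A.
Step 6 — Convert to polar: |I| = 0.1554 A, ∠I = 152.0°.

I = 0.1554∠152.0° A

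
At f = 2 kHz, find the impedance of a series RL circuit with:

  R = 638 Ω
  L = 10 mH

Step 1 — Angular frequency: ω = 2π·f = 2π·2000 = 1.257e+04 rad/s.
Step 2 — Component impedances:
  R: Z = R = 638 Ω
  L: Z = jωL = j·1.257e+04·0.01 = 0 + j125.7 Ω
Step 3 — Series combination: Z_total = R + L = 638 + j125.7 Ω = 650.3∠11.1° Ω.

Z = 638 + j125.7 Ω = 650.3∠11.1° Ω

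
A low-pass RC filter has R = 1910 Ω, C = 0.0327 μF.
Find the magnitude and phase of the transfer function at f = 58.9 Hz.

Step 1 — Angular frequency: ω = 2π·58.9 = 370.1 rad/s.
Step 2 — Transfer function: H(jω) = 1/(1 + jωRC).
Step 3 — Denominator: 1 + jωRC = 1 + j·370.1·1910·3.27e-08 = 1 + j0.02311.
Step 4 — H = 0.9995 - j0.0231.
Step 5 — Magnitude: |H| = 0.9997 (-0.0 dB); phase: φ = -1.3°.

|H| = 0.9997 (-0.0 dB), φ = -1.3°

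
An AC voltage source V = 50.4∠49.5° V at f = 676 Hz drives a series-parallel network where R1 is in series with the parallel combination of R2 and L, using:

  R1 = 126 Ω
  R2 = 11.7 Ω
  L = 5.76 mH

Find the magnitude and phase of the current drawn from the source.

Step 1 — Angular frequency: ω = 2π·f = 2π·676 = 4247 rad/s.
Step 2 — Component impedances:
  R1: Z = R = 126 Ω
  R2: Z = R = 11.7 Ω
  L: Z = jωL = j·4247·0.00576 = 0 + j24.47 Ω
Step 3 — Parallel branch: R2 || L = 1/(1/R2 + 1/L) = 9.522 + j4.554 Ω.
Step 4 — Series with R1: Z_total = R1 + (R2 || L) = 135.5 + j4.554 Ω = 135.6∠1.9° Ω.
Step 5 — Source phasor: V = 50.4∠49.5° V = 32.73 + j38.32 V.
Step 6 — Ohm's law: I = V / Z_total = (32.73 + j38.32) / (135.5 + j4.554) = 0.2507 + j0.2744 A.
Step 7 — Convert to polar: |I| = 0.3717 A, ∠I = 47.6°.

I = 0.3717∠47.6° A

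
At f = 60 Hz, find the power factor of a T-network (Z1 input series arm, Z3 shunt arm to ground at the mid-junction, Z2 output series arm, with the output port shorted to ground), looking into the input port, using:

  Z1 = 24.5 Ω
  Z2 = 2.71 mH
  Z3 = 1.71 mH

Step 1 — Angular frequency: ω = 2π·f = 2π·60 = 377 rad/s.
Step 2 — Component impedances:
  Z1: Z = R = 24.5 Ω
  Z2: Z = jωL = j·377·0.00271 = 0 + j1.022 Ω
  Z3: Z = jωL = j·377·0.00171 = 0 + j0.6447 Ω
Step 3 — With the output port shorted to ground, the output series arm Z2 runs from the junction to ground; the shunt arm Z3 also runs from the junction to ground. They appear in parallel: Z3 || Z2 = 0 + j0.3953 Ω.
Step 4 — Series with input arm Z1: Z_in = Z1 + (Z3 || Z2) = 24.5 + j0.3953 Ω = 24.5∠0.9° Ω.
Step 5 — Power factor: PF = cos(φ) = Re(Z)/|Z| = 24.5/24.503 = 0.9999.
Step 6 — Type: Im(Z) = 0.3953 ⇒ lagging (phase φ = 0.9°).

PF = 0.9999 (lagging, φ = 0.9°)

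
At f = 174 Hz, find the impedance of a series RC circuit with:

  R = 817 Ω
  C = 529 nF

Step 1 — Angular frequency: ω = 2π·f = 2π·174 = 1093 rad/s.
Step 2 — Component impedances:
  R: Z = R = 817 Ω
  C: Z = 1/(jωC) = -j/(ω·C) = 0 - j1729 Ω
Step 3 — Series combination: Z_total = R + C = 817 - j1729 Ω = 1912∠-64.7° Ω.

Z = 817 - j1729 Ω = 1912∠-64.7° Ω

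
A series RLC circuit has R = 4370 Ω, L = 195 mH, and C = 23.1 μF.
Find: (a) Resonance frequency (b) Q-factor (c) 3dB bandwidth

Step 1 — Resonance condition Im(Z)=0 gives ω₀ = 1/√(LC).
Step 2 — ω₀ = 1/√(0.195·2.31e-05) = 471.2 rad/s.
Step 3 — f₀ = ω₀/(2π) = 74.99 Hz.
Step 4 — Series Q: Q = ω₀L/R = 471.2·0.195/4370 = 0.02102.
Step 5 — 3dB bandwidth: Δω = ω₀/Q = 2.241e+04 rad/s; BW = Δω/(2π) = 3567 Hz.

(a) f₀ = 74.99 Hz  (b) Q = 0.02102  (c) BW = 3567 Hz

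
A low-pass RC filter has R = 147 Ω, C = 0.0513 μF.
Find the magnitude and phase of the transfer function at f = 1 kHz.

Step 1 — Angular frequency: ω = 2π·1000 = 6283 rad/s.
Step 2 — Transfer function: H(jω) = 1/(1 + jωRC).
Step 3 — Denominator: 1 + jωRC = 1 + j·6283·147·5.13e-08 = 1 + j0.04738.
Step 4 — H = 0.9978 - j0.04728.
Step 5 — Magnitude: |H| = 0.9989 (-0.0 dB); phase: φ = -2.7°.

|H| = 0.9989 (-0.0 dB), φ = -2.7°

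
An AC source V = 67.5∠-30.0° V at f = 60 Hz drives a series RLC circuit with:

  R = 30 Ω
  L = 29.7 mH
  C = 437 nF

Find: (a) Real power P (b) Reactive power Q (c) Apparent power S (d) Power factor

Step 1 — Angular frequency: ω = 2π·f = 2π·60 = 377 rad/s.
Step 2 — Component impedances:
  R: Z = R = 30 Ω
  L: Z = jωL = j·377·0.0297 = 0 + j11.2 Ω
  C: Z = 1/(jωC) = -j/(ω·C) = 0 - j6070 Ω
Step 3 — Series combination: Z_total = R + L + C = 30 - j6059 Ω = 6059∠-89.7° Ω.
Step 4 — Source phasor: V = 67.5∠-30.0° V = 58.46 - j33.75 V.
Step 5 — Current: I = V / Z = 0.005618 + j0.00962 A = 0.01114∠59.7° A.
Step 6 — Complex power: S = V·I* = 0.003723 - j0.752 VA.
Step 7 — Real power: P = Re(S) = 0.003723 W.
Step 8 — Reactive power: Q = Im(S) = -0.752 VAR.
Step 9 — Apparent power: |S| = 0.752 VA.
Step 10 — Power factor: PF = P/|S| = 0.004951 (leading).

(a) P = 0.003723 W  (b) Q = -0.752 VAR  (c) S = 0.752 VA  (d) PF = 0.004951 (leading)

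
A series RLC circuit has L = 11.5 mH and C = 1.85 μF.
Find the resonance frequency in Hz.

Step 1 — Resonance condition Im(Z)=0 gives ω₀ = 1/√(LC).
Step 2 — ω₀ = 1/√(0.0115·1.85e-06) = 6856 rad/s.
Step 3 — f₀ = ω₀/(2π) = 1091 Hz.

f₀ = 1091 Hz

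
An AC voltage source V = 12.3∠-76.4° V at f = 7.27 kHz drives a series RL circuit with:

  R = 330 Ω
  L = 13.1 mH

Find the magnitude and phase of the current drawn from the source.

Step 1 — Angular frequency: ω = 2π·f = 2π·7270 = 4.568e+04 rad/s.
Step 2 — Component impedances:
  R: Z = R = 330 Ω
  L: Z = jωL = j·4.568e+04·0.0131 = 0 + j598.4 Ω
Step 3 — Series combination: Z_total = R + L = 330 + j598.4 Ω = 683.4∠61.1° Ω.
Step 4 — Source phasor: V = 12.3∠-76.4° V = 2.892 - j11.96 V.
Step 5 — Ohm's law: I = V / Z_total = (2.892 - j11.96) / (330 + j598.4) = -0.01328 - j0.01215 A.
Step 6 — Convert to polar: |I| = 0.018 A, ∠I = -137.5°.

I = 0.018∠-137.5° A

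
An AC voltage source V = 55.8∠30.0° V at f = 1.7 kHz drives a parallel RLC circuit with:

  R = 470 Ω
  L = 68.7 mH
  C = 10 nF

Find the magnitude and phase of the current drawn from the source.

Step 1 — Angular frequency: ω = 2π·f = 2π·1700 = 1.068e+04 rad/s.
Step 2 — Component impedances:
  R: Z = R = 470 Ω
  L: Z = jωL = j·1.068e+04·0.0687 = 0 + j733.8 Ω
  C: Z = 1/(jωC) = -j/(ω·C) = 0 - j9362 Ω
Step 3 — Parallel combination: 1/Z_total = 1/R + 1/L + 1/C; Z_total = 348.6 + j205.7 Ω = 404.7∠30.6° Ω.
Step 4 — Source phasor: V = 55.8∠30.0° V = 48.32 + j27.9 V.
Step 5 — Ohm's law: I = V / Z_total = (48.32 + j27.9) / (348.6 + j205.7) = 0.1379 - j0.00133 A.
Step 6 — Convert to polar: |I| = 0.1379 A, ∠I = -0.6°.

I = 0.1379∠-0.6° A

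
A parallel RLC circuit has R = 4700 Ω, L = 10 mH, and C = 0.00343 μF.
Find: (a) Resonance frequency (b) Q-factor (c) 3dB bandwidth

Step 1 — Resonance: ω₀ = 1/√(LC) = 1/√(0.01·3.43e-09) = 1.707e+05 rad/s.
Step 2 — f₀ = ω₀/(2π) = 2.718e+04 Hz.
Step 3 — Parallel Q: Q = R/(ω₀L) = 4700/(1.707e+05·0.01) = 2.753.
Step 4 — Bandwidth: Δω = ω₀/Q = 6.203e+04 rad/s; BW = Δω/(2π) = 9873 Hz.

(a) f₀ = 2.718e+04 Hz  (b) Q = 2.753  (c) BW = 9873 Hz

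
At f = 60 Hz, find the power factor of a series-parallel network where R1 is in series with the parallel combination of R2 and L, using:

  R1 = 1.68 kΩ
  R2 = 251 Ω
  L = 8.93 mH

Step 1 — Angular frequency: ω = 2π·f = 2π·60 = 377 rad/s.
Step 2 — Component impedances:
  R1: Z = R = 1680 Ω
  R2: Z = R = 251 Ω
  L: Z = jωL = j·377·0.00893 = 0 + j3.367 Ω
Step 3 — Parallel branch: R2 || L = 1/(1/R2 + 1/L) = 0.04515 + j3.366 Ω.
Step 4 — Series with R1: Z_total = R1 + (R2 || L) = 1680 + j3.366 Ω = 1680∠0.1° Ω.
Step 5 — Power factor: PF = cos(φ) = Re(Z)/|Z| = 1680/1680 = 1.
Step 6 — Type: Im(Z) = 3.366 ⇒ lagging (phase φ = 0.1°).

PF = 1 (lagging, φ = 0.1°)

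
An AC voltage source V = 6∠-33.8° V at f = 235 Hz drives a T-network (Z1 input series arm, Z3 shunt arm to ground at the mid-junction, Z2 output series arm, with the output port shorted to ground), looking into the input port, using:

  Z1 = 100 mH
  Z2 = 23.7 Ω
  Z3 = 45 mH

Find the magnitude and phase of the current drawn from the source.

Step 1 — Angular frequency: ω = 2π·f = 2π·235 = 1477 rad/s.
Step 2 — Component impedances:
  Z1: Z = jωL = j·1477·0.1 = 0 + j147.7 Ω
  Z2: Z = R = 23.7 Ω
  Z3: Z = jωL = j·1477·0.045 = 0 + j66.44 Ω
Step 3 — With the output port shorted to ground, the output series arm Z2 runs from the junction to ground; the shunt arm Z3 also runs from the junction to ground. They appear in parallel: Z3 || Z2 = 21.03 + j7.499 Ω.
Step 4 — Series with input arm Z1: Z_in = Z1 + (Z3 || Z2) = 21.03 + j155.2 Ω = 156.6∠82.3° Ω.
Step 5 — Source phasor: V = 6∠-33.8° V = 4.986 - j3.338 V.
Step 6 — Ohm's law: I = V / Z_total = (4.986 - j3.338) / (21.03 + j155.2) = -0.01685 - j0.03442 A.
Step 7 — Convert to polar: |I| = 0.03832 A, ∠I = -116.1°.

I = 0.03832∠-116.1° A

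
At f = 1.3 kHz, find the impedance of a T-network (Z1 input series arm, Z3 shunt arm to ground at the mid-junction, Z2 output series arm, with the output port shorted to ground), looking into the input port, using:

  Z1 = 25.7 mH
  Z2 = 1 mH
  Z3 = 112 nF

Step 1 — Angular frequency: ω = 2π·f = 2π·1300 = 8168 rad/s.
Step 2 — Component impedances:
  Z1: Z = jωL = j·8168·0.0257 = 0 + j209.9 Ω
  Z2: Z = jωL = j·8168·0.001 = 0 + j8.168 Ω
  Z3: Z = 1/(jωC) = -j/(ω·C) = 0 - j1093 Ω
Step 3 — With the output port shorted to ground, the output series arm Z2 runs from the junction to ground; the shunt arm Z3 also runs from the junction to ground. They appear in parallel: Z3 || Z2 = 0 + j8.23 Ω.
Step 4 — Series with input arm Z1: Z_in = Z1 + (Z3 || Z2) = 0 + j218.2 Ω = 218.2∠90.0° Ω.

Z = 0 + j218.2 Ω = 218.2∠90.0° Ω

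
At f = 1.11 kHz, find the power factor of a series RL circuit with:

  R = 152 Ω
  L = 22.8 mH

Step 1 — Angular frequency: ω = 2π·f = 2π·1110 = 6974 rad/s.
Step 2 — Component impedances:
  R: Z = R = 152 Ω
  L: Z = jωL = j·6974·0.0228 = 0 + j159 Ω
Step 3 — Series combination: Z_total = R + L = 152 + j159 Ω = 220∠46.3° Ω.
Step 4 — Power factor: PF = cos(φ) = Re(Z)/|Z| = 152/219.98 = 0.691.
Step 5 — Type: Im(Z) = 159 ⇒ lagging (phase φ = 46.3°).

PF = 0.691 (lagging, φ = 46.3°)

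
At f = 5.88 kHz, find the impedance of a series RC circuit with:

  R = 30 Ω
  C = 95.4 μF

Step 1 — Angular frequency: ω = 2π·f = 2π·5880 = 3.695e+04 rad/s.
Step 2 — Component impedances:
  R: Z = R = 30 Ω
  C: Z = 1/(jωC) = -j/(ω·C) = 0 - j0.2837 Ω
Step 3 — Series combination: Z_total = R + C = 30 - j0.2837 Ω = 30∠-0.5° Ω.

Z = 30 - j0.2837 Ω = 30∠-0.5° Ω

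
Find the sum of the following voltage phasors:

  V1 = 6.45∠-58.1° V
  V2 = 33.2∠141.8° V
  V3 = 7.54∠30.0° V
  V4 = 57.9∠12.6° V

Step 1 — Convert each phasor to rectangular form:
  V1 = 6.45·(cos(-58.1°) + j·sin(-58.1°)) = 3.408 - j5.476 V
  V2 = 33.2·(cos(141.8°) + j·sin(141.8°)) = -26.09 + j20.53 V
  V3 = 7.54·(cos(30.0°) + j·sin(30.0°)) = 6.53 + j3.77 V
  V4 = 57.9·(cos(12.6°) + j·sin(12.6°)) = 56.51 + j12.63 V
Step 2 — Sum components: V_total = 40.35 + j31.46 V.
Step 3 — Convert to polar: |V_total| = 51.17 V, ∠V_total = 37.9°.

V_total = 51.17∠37.9° V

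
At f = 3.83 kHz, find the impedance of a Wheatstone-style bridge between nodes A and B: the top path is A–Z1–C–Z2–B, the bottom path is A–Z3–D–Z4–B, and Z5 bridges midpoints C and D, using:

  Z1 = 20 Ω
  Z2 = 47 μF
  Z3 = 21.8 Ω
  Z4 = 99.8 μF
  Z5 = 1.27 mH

Step 1 — Angular frequency: ω = 2π·f = 2π·3830 = 2.406e+04 rad/s.
Step 2 — Component impedances:
  Z1: Z = R = 20 Ω
  Z2: Z = 1/(jωC) = -j/(ω·C) = 0 - j0.8841 Ω
  Z3: Z = R = 21.8 Ω
  Z4: Z = 1/(jωC) = -j/(ω·C) = 0 - j0.4164 Ω
  Z5: Z = jωL = j·2.406e+04·0.00127 = 0 + j30.56 Ω
Step 3 — Bridge requires nodal analysis (the Z5 bridge couples midpoints C and D, so the two paths cannot be reduced to a simple series/parallel combination). Setting node B to ground and injecting 1 A at node A, the 3-node admittance system at A, C, D solves to V_A = Z_AB = 10.43 - j0.3381 Ω = 10.44∠-1.9° Ω.

Z = 10.43 - j0.3381 Ω = 10.44∠-1.9° Ω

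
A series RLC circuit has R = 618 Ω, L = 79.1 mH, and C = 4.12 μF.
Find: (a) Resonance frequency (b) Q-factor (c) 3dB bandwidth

Step 1 — Resonance: ω₀ = 1/√(LC) = 1/√(0.0791·4.12e-06) = 1752 rad/s.
Step 2 — f₀ = ω₀/(2π) = 278.8 Hz.
Step 3 — Series Q: Q = ω₀L/R = 1752·0.0791/618 = 0.2242.
Step 4 — Bandwidth: Δω = ω₀/Q = 7813 rad/s; BW = Δω/(2π) = 1243 Hz.

(a) f₀ = 278.8 Hz  (b) Q = 0.2242  (c) BW = 1243 Hz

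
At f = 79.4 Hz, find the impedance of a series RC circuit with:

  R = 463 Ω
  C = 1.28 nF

Step 1 — Angular frequency: ω = 2π·f = 2π·79.4 = 498.9 rad/s.
Step 2 — Component impedances:
  R: Z = R = 463 Ω
  C: Z = 1/(jωC) = -j/(ω·C) = 0 - j1.566e+06 Ω
Step 3 — Series combination: Z_total = R + C = 463 - j1.566e+06 Ω = 1.566e+06∠-90.0° Ω.

Z = 463 - j1.566e+06 Ω = 1.566e+06∠-90.0° Ω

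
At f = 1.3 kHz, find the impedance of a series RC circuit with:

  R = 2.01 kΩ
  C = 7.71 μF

Step 1 — Angular frequency: ω = 2π·f = 2π·1300 = 8168 rad/s.
Step 2 — Component impedances:
  R: Z = R = 2010 Ω
  C: Z = 1/(jωC) = -j/(ω·C) = 0 - j15.88 Ω
Step 3 — Series combination: Z_total = R + C = 2010 - j15.88 Ω = 2010∠-0.5° Ω.

Z = 2010 - j15.88 Ω = 2010∠-0.5° Ω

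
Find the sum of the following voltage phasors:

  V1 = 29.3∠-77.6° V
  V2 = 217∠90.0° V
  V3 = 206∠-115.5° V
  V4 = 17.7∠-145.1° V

Step 1 — Convert each phasor to rectangular form:
  V1 = 29.3·(cos(-77.6°) + j·sin(-77.6°)) = 6.292 - j28.62 V
  V2 = 217·(cos(90.0°) + j·sin(90.0°)) = 0 + j217 V
  V3 = 206·(cos(-115.5°) + j·sin(-115.5°)) = -88.69 - j185.9 V
  V4 = 17.7·(cos(-145.1°) + j·sin(-145.1°)) = -14.52 - j10.13 V
Step 2 — Sum components: V_total = -96.91 - j7.676 V.
Step 3 — Convert to polar: |V_total| = 97.21 V, ∠V_total = -175.5°.

V_total = 97.21∠-175.5° V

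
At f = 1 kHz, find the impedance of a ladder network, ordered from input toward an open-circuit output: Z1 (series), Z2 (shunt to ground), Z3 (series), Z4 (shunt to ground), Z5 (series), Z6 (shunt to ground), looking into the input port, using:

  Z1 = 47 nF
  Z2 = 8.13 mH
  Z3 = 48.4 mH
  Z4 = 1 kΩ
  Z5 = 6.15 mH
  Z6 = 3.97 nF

Step 1 — Angular frequency: ω = 2π·f = 2π·1000 = 6283 rad/s.
Step 2 — Component impedances:
  Z1: Z = 1/(jωC) = -j/(ω·C) = 0 - j3386 Ω
  Z2: Z = jωL = j·6283·0.00813 = 0 + j51.08 Ω
  Z3: Z = jωL = j·6283·0.0484 = 0 + j304.1 Ω
  Z4: Z = R = 1000 Ω
  Z5: Z = jωL = j·6283·0.00615 = 0 + j38.64 Ω
  Z6: Z = 1/(jωC) = -j/(ω·C) = 0 - j4.009e+04 Ω
Step 3 — Ladder network (open output): work backward from the far end, alternating series and parallel combinations. Z_in = 2.354 - j3336 Ω = 3336∠-90.0° Ω.

Z = 2.354 - j3336 Ω = 3336∠-90.0° Ω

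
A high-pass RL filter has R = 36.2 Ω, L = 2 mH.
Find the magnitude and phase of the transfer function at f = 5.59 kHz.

Step 1 — Angular frequency: ω = 2π·5590 = 3.512e+04 rad/s.
Step 2 — Transfer function: H(jω) = jωL/(R + jωL).
Step 3 — Numerator jωL = j·70.25; denominator R + jωL = 36.2 + j70.25.
Step 4 — H = 0.7902 + j0.4072.
Step 5 — Magnitude: |H| = 0.8889 (-1.0 dB); phase: φ = 27.3°.

|H| = 0.8889 (-1.0 dB), φ = 27.3°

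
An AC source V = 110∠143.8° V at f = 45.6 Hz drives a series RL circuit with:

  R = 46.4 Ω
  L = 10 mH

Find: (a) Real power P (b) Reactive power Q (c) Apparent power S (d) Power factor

Step 1 — Angular frequency: ω = 2π·f = 2π·45.6 = 286.5 rad/s.
Step 2 — Component impedances:
  R: Z = R = 46.4 Ω
  L: Z = jωL = j·286.5·0.01 = 0 + j2.865 Ω
Step 3 — Series combination: Z_total = R + L = 46.4 + j2.865 Ω = 46.49∠3.5° Ω.
Step 4 — Source phasor: V = 110∠143.8° V = -88.77 + j64.97 V.
Step 5 — Current: I = V / Z = -1.82 + j1.513 A = 2.366∠140.3° A.
Step 6 — Complex power: S = V·I* = 259.8 + j16.04 VA.
Step 7 — Real power: P = Re(S) = 259.8 W.
Step 8 — Reactive power: Q = Im(S) = 16.04 VAR.
Step 9 — Apparent power: |S| = 260.3 VA.
Step 10 — Power factor: PF = P/|S| = 0.9981 (lagging).

(a) P = 259.8 W  (b) Q = 16.04 VAR  (c) S = 260.3 VA  (d) PF = 0.9981 (lagging)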